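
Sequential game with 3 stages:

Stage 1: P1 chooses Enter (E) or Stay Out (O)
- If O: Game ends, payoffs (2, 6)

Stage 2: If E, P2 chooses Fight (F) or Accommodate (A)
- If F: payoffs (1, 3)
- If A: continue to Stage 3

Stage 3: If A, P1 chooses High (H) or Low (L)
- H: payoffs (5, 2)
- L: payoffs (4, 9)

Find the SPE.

SPE: (O, F, H); Outcome (2, 6)

Work:
Stage 3: P1 chooses H (5 vs 4)
Stage 2: P2: F->3, A->2 (anticipating H). Choose F
Stage 1: P1: O->2, E->1 (anticipating F, H). Choose O
SPE path: O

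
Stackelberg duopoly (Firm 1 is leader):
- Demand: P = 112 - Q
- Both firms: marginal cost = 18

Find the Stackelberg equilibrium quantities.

q₁* (leader) = 47.0, q₂* (follower) = 23.5

Work:
Follower's reaction: q₂ = (a - c - q₁)/2
Leader substitutes: π₁ = q₁·(a - q₁ - (a-c-q₁)/2 - c)
FOC: q₁* = (112 - 18)/2 = 47.00
Then: q₂* = (112 - 18 - 47.0)/2 = 23.50
Leader has first-mover advantage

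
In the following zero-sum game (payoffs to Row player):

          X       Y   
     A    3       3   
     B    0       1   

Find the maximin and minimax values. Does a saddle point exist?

Maximin = 3, Minimax = 3, Saddle: True

Work:
Row minimums: [3, 0] → maximin = 3
Column maximums: [3, 3] → minimax = 3
Saddle point exists! Game value = 3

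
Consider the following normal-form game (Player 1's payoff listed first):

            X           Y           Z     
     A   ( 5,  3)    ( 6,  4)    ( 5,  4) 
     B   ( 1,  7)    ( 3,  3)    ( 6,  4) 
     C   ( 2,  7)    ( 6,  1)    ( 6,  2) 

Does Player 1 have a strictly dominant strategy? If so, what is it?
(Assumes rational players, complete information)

No strictly dominant strategy exists for Player 1

Work:
A strategy strictly dominates another if it gives a strictly higher payoff against every opponent action. Compare each pair of P1's strategies column-by-column:
  A vs B: [5 vs 1, 6 vs 3, 5 vs 6] → A does not strictly dominate B (column Z: 5 ≤ 6)
  A vs C: [5 vs 2, 6 vs 6, 5 vs 6] → A does not strictly dominate C (column Y: 6 ≤ 6)
  B vs A: [1 vs 5, 3 vs 6, 6 vs 5] → B does not strictly dominate A (column X: 1 ≤ 5)
  B vs C: [1 vs 2, 3 vs 6, 6 vs 6] → B does not strictly dominate C (column X: 1 ≤ 2)
  C vs A: [2 vs 5, 6 vs 6, 6 vs 5] → C does not strictly dominate A (column X: 2 ≤ 5)
  C vs B: [2 vs 1, 6 vs 3, 6 vs 6] → C does not strictly dominate B (column Z: 6 ≤ 6)
No single strategy strictly dominates all others → no strictly dominant strategy.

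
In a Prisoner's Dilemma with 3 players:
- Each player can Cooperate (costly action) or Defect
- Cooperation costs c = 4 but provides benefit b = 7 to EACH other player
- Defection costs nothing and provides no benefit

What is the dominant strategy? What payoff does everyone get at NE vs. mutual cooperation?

Dominant: Defect; NE payoff = 0; Coop payoff = 10

Work:
Defect dominates (saves cost c = 4, benefit to others is external)
NE: All defect → everyone gets 0
If all cooperate: each receives (2)×7 - 4 = 10
Social dilemma: 10 > 0 but NE gives 0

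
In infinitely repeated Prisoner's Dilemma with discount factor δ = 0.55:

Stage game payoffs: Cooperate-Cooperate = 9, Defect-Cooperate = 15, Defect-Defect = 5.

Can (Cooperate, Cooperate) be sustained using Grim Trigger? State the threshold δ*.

δ* = 0.6; since δ = 0.55 < 0.6, cooperation cannot be sustained

Work:
For Grim Trigger:
Cooperate forever: 9/(1-δ)
Defect then punished: 15 + 5·δ/(1-δ)
Need: 9/(1-δ) ≥ 15 + 5·δ/(1-δ)
Solving: δ ≥ (T-R)/(T-P) = (15-9)/(15-5) = 0.6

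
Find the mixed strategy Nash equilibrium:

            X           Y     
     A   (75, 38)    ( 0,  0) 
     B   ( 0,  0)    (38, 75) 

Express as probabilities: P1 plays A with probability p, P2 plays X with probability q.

p = 0.6637, q = 0.3363

Work:
Find probabilities that make opponent indifferent:
P2 chooses q to make P1 indifferent between A and B
P1 chooses p to make P2 indifferent between X and Y
Mixed NE: P1 plays (A: 0.6637, B: 0.3363), P2 plays (X: 0.3363, Y: 0.6637)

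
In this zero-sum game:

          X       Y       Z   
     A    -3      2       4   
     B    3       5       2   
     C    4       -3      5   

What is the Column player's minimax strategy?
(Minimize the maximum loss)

Column should play X, value = 4

Work:
Column player minimizes Row's maximum payoff:
Column X: max payoff to Row = 4
Column Y: max payoff to Row = 5
Column Z: max payoff to Row = 5
Minimum is 4, achieved by column X.
Minimax strategy: X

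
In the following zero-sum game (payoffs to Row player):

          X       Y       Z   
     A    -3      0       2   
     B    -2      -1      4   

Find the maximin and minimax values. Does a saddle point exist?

Maximin = -2, Minimax = -2, Saddle: True

Work:
Row minimums: [-3, -2] → maximin = -2
Column maximums: [-2, 0, 4] → minimax = -2
Saddle point exists! Game value = -2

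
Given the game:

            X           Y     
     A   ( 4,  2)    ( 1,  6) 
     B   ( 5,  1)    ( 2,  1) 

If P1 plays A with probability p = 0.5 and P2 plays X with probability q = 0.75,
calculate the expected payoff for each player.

E[P1] = 3.75, E[P2] = 2.0

Work:
E[P1] = p·q·π₁(A,X) + p·(1-q)·π₁(A,Y) + (1-p)·q·π₁(B,X) + (1-p)·(1-q)·π₁(B,Y)
= 0.5·0.75·4 + 0.5·0.25·1 + 0.5·0.75·5 + 0.5·0.25·2
= 3.75

E[P2] = 2.0 (similar calculation)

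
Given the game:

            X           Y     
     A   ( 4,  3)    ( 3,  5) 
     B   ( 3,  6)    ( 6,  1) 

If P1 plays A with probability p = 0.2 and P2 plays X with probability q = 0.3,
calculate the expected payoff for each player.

E[P1] = 4.74, E[P2] = 2.88

Work:
E[P1] = p·q·π₁(A,X) + p·(1-q)·π₁(A,Y) + (1-p)·q·π₁(B,X) + (1-p)·(1-q)·π₁(B,Y)
= 0.2·0.3·4 + 0.2·0.7·3 + 0.8·0.3·3 + 0.8·0.7·6
= 4.74

E[P2] = 2.88 (similar calculation)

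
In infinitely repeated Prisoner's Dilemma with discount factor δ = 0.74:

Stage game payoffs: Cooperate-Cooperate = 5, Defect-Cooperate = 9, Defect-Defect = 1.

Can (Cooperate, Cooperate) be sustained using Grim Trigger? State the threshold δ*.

δ* = 0.5; since δ = 0.74 ≥ 0.5, cooperation can be sustained

Work:
For Grim Trigger:
Cooperate forever: 5/(1-δ)
Defect then punished: 9 + 1·δ/(1-δ)
Need: 5/(1-δ) ≥ 9 + 1·δ/(1-δ)
Solving: δ ≥ (T-R)/(T-P) = (9-5)/(9-1) = 0.5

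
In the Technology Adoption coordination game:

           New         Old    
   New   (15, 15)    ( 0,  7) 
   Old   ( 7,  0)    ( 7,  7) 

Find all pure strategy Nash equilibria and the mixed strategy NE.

Pure NE: (New, New) and (Old, Old); Mixed NE: p = 0.4667, q = 0.4667

Work:
Check pure NE:
(New, New): (15, 15) - no unilateral deviation beneficial
(Old, Old): (7, 7) - no unilateral deviation beneficial
Mixed NE: P1 plays New with p = 0.4667, P2 plays New with q = 0.4667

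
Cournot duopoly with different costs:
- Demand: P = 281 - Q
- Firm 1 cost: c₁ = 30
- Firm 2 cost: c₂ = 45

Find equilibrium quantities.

q₁* = 88.67, q₂* = 73.67

Work:
Reaction: q₁ = (281 - 30 - q₂)/2
Reaction: q₂ = (281 - 45 - q₁)/2
Solve simultaneously:
q₁* = (281 - 2×30 + 45)/3 = 88.67
q₂* = (281 - 2×45 + 30)/3 = 73.67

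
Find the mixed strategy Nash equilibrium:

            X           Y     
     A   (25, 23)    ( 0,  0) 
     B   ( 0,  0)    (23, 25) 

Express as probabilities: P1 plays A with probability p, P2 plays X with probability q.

p = 0.5208, q = 0.4792

Work:
Find probabilities that make opponent indifferent:
P2 chooses q to make P1 indifferent between A and B
P1 chooses p to make P2 indifferent between X and Y
Mixed NE: P1 plays (A: 0.5208, B: 0.4792), P2 plays (X: 0.4792, Y: 0.5208)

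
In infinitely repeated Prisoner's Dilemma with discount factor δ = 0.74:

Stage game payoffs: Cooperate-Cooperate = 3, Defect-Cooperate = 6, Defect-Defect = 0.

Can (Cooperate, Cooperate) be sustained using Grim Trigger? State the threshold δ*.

δ* = 0.5; since δ = 0.74 ≥ 0.5, cooperation can be sustained

Work:
For Grim Trigger:
Cooperate forever: 3/(1-δ)
Defect then punished: 6 + 0·δ/(1-δ)
Need: 3/(1-δ) ≥ 6 + 0·δ/(1-δ)
Solving: δ ≥ (T-R)/(T-P) = (6-3)/(6-0) = 0.5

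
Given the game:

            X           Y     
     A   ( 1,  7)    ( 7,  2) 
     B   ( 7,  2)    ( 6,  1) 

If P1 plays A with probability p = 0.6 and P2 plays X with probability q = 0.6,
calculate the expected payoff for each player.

E[P1] = 4.68, E[P2] = 3.64

Work:
E[P1] = p·q·π₁(A,X) + p·(1-q)·π₁(A,Y) + (1-p)·q·π₁(B,X) + (1-p)·(1-q)·π₁(B,Y)
= 0.6·0.6·1 + 0.6·0.4·7 + 0.4·0.6·7 + 0.4·0.4·6
= 4.68

E[P2] = 3.64 (similar calculation)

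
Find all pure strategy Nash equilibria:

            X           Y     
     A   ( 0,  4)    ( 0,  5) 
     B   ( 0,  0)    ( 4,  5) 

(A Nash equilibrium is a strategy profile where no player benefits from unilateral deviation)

Nash equilibrium: (B, Y)

Work:
Best responses:
  P1 vs X: payoffs [0, 0] → best response A/B (payoff 0)
  P1 vs Y: payoffs [0, 4] → best response B (payoff 4)
  P2 vs A: payoffs [4, 5] → best response Y (payoff 5)
  P2 vs B: payoffs [0, 5] → best response Y (payoff 5)
Mutual best responses: (B,Y) → Nash equilibria.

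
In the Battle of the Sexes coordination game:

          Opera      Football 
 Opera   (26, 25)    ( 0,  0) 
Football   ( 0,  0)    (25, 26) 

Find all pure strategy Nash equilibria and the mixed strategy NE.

Pure NE: (Opera, Opera) and (Football, Football); Mixed NE: p = 0.5098, q = 0.4902

Work:
Check pure NE:
(Opera, Opera): (26, 25) - no unilateral deviation beneficial
(Football, Football): (25, 26) - no unilateral deviation beneficial
Mixed NE: P1 plays Opera with p = 0.5098, P2 plays Opera with q = 0.4902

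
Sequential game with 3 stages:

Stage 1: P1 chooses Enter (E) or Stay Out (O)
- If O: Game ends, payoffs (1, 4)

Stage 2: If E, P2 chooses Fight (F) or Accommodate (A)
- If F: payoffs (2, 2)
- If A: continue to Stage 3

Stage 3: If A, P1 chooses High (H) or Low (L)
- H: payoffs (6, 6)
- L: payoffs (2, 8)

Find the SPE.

SPE: (E, A, H); Outcome (6, 6)

Work:
Stage 3: P1 chooses H (6 vs 2)
Stage 2: P2: F->2, A->6 (anticipating H). Choose A
Stage 1: P1: O->1, E->6 (anticipating A, H). Choose E
SPE path: E -> A -> H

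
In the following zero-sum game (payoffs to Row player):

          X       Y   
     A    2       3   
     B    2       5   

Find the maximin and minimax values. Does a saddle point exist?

Maximin = 2, Minimax = 2, Saddle: True

Work:
Row minimums: [2, 2] → maximin = 2
Column maximums: [2, 5] → minimax = 2
Saddle point exists! Game value = 2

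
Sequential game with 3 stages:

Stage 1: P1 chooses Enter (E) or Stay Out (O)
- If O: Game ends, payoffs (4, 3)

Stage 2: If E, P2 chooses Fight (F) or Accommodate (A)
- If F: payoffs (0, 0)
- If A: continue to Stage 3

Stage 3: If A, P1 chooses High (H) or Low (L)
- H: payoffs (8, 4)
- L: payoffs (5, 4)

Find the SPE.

SPE: (E, A, H); Outcome (8, 4)

Work:
Stage 3: P1 chooses H (8 vs 5)
Stage 2: P2: F->0, A->4 (anticipating H). Choose A
Stage 1: P1: O->4, E->8 (anticipating A, H). Choose E
SPE path: E -> A -> H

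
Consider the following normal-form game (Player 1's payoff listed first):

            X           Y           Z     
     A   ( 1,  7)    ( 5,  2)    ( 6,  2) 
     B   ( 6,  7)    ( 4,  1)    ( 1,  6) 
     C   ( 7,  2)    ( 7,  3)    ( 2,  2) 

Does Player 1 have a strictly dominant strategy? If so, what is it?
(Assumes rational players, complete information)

No strictly dominant strategy exists for Player 1

Work:
A strategy strictly dominates another if it gives a strictly higher payoff against every opponent action. Compare each pair of P1's strategies column-by-column:
  A vs B: [1 vs 6, 5 vs 4, 6 vs 1] → A does not strictly dominate B (column X: 1 ≤ 6)
  A vs C: [1 vs 7, 5 vs 7, 6 vs 2] → A does not strictly dominate C (column X: 1 ≤ 7)
  B vs A: [6 vs 1, 4 vs 5, 1 vs 6] → B does not strictly dominate A (column Y: 4 ≤ 5)
  B vs C: [6 vs 7, 4 vs 7, 1 vs 2] → B does not strictly dominate C (column X: 6 ≤ 7)
  C vs A: [7 vs 1, 7 vs 5, 2 vs 6] → C does not strictly dominate A (column Z: 2 ≤ 6)
  C vs B: [7 vs 6, 7 vs 4, 2 vs 1] → C strictly dominates B
No single strategy strictly dominates all others → no strictly dominant strategy.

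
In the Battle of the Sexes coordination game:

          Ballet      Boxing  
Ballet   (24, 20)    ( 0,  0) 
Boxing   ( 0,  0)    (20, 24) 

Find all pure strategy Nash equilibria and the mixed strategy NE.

Pure NE: (Ballet, Ballet) and (Boxing, Boxing); Mixed NE: p = 0.5455, q = 0.4545

Work:
Check pure NE:
(Ballet, Ballet): (24, 20) - no unilateral deviation beneficial
(Boxing, Boxing): (20, 24) - no unilateral deviation beneficial
Mixed NE: P1 plays Ballet with p = 0.5455, P2 plays Ballet with q = 0.4545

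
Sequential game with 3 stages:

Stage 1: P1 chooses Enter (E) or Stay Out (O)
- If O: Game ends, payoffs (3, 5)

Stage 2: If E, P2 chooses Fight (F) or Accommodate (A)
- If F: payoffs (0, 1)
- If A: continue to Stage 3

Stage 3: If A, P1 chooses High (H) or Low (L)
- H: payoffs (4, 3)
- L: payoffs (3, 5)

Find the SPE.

SPE: (E, A, H); Outcome (4, 3)

Work:
Stage 3: P1 chooses H (4 vs 3)
Stage 2: P2: F->1, A->3 (anticipating H). Choose A
Stage 1: P1: O->3, E->4 (anticipating A, H). Choose E
SPE path: E -> A -> H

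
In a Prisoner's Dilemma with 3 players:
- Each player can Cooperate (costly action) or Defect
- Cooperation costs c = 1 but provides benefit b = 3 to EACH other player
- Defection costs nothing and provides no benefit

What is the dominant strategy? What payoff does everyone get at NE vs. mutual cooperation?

Dominant: Defect; NE payoff = 0; Coop payoff = 5

Work:
Defect dominates (saves cost c = 1, benefit to others is external)
NE: All defect → everyone gets 0
If all cooperate: each receives (2)×3 - 1 = 5
Social dilemma: 5 > 0 but NE gives 0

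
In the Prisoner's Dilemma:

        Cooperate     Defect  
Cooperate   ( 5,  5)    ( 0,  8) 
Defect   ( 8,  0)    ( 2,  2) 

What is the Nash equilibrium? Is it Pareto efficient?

(Defect, Defect) is NE; not Pareto efficient

Work:
Defect dominates Cooperate for both players:
If P2 cooperates: Defect (8) > Cooperate (5)
If P2 defects: Defect (2) > Cooperate (0)
NE: (Defect, Defect) with payoff (2, 2)
But (Cooperate, Cooperate) = (5, 5) Pareto dominates (2, 2)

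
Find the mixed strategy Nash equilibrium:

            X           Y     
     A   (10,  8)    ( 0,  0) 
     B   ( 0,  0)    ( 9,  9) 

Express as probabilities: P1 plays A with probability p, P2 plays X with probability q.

p = 0.5294, q = 0.4737

Work:
Find probabilities that make opponent indifferent:
P2 chooses q to make P1 indifferent between A and B
P1 chooses p to make P2 indifferent between X and Y
Mixed NE: P1 plays (A: 0.5294, B: 0.4706), P2 plays (X: 0.4737, Y: 0.5263)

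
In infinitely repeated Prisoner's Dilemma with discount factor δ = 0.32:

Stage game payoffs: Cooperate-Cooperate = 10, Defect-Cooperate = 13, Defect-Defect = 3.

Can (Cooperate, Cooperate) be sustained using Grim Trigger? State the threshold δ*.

δ* = 0.3; since δ = 0.32 ≥ 0.3, cooperation can be sustained

Work:
For Grim Trigger:
Cooperate forever: 10/(1-δ)
Defect then punished: 13 + 3·δ/(1-δ)
Need: 10/(1-δ) ≥ 13 + 3·δ/(1-δ)
Solving: δ ≥ (T-R)/(T-P) = (13-10)/(13-3) = 0.3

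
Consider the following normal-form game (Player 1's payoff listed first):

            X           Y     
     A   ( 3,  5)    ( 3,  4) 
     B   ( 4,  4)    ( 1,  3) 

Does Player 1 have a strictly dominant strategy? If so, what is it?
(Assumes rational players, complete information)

No strictly dominant strategy exists for Player 1

Work:
A strategy strictly dominates another if it gives a strictly higher payoff against every opponent action. Compare each pair of P1's strategies column-by-column:
  A vs B: [3 vs 4, 3 vs 1] → A does not strictly dominate B (column X: 3 ≤ 4)
  B vs A: [4 vs 3, 1 vs 3] → B does not strictly dominate A (column Y: 1 ≤ 3)
No single strategy strictly dominates all others → no strictly dominant strategy.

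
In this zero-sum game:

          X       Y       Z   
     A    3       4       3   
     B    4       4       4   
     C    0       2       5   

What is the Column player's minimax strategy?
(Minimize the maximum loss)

Column should play X or Y (all achieve the minimum), value = 4

Work:
Column player minimizes Row's maximum payoff:
Column X: max payoff to Row = 4
Column Y: max payoff to Row = 4
Column Z: max payoff to Row = 5
Minimum is 4, achieved by columns X, Y (tied).
Each of X or Y is a minimax strategy.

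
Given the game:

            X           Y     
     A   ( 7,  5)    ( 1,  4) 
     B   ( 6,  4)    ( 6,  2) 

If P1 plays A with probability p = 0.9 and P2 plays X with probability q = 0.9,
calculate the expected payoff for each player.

E[P1] = 6.36, E[P2] = 4.79

Work:
E[P1] = p·q·π₁(A,X) + p·(1-q)·π₁(A,Y) + (1-p)·q·π₁(B,X) + (1-p)·(1-q)·π₁(B,Y)
= 0.9·0.9·7 + 0.9·0.1·1 + 0.1·0.9·6 + 0.1·0.1·6
= 6.36

E[P2] = 4.79 (similar calculation)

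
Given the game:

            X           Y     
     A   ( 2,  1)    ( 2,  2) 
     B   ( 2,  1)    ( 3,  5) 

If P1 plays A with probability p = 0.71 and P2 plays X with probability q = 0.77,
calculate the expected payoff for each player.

E[P1] = 2.0667, E[P2] = 1.4301

Work:
E[P1] = p·q·π₁(A,X) + p·(1-q)·π₁(A,Y) + (1-p)·q·π₁(B,X) + (1-p)·(1-q)·π₁(B,Y)
= 0.71·0.77·2 + 0.71·0.23·2 + 0.29·0.77·2 + 0.29·0.23·3
= 2.0667

E[P2] = 1.4301 (similar calculation)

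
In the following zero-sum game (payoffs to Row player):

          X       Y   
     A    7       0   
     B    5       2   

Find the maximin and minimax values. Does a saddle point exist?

Maximin = 2, Minimax = 2, Saddle: True

Work:
Row minimums: [0, 2] → maximin = 2
Column maximums: [7, 2] → minimax = 2
Saddle point exists! Game value = 2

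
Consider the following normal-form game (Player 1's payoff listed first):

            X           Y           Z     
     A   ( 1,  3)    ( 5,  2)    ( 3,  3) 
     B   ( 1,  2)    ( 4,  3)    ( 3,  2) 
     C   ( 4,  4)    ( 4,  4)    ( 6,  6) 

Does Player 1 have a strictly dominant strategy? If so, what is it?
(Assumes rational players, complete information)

No strictly dominant strategy exists for Player 1

Work:
A strategy strictly dominates another if it gives a strictly higher payoff against every opponent action. Compare each pair of P1's strategies column-by-column:
  A vs B: [1 vs 1, 5 vs 4, 3 vs 3] → A does not strictly dominate B (column X: 1 ≤ 1)
  A vs C: [1 vs 4, 5 vs 4, 3 vs 6] → A does not strictly dominate C (column X: 1 ≤ 4)
  B vs A: [1 vs 1, 4 vs 5, 3 vs 3] → B does not strictly dominate A (column X: 1 ≤ 1)
  B vs C: [1 vs 4, 4 vs 4, 3 vs 6] → B does not strictly dominate C (column X: 1 ≤ 4)
  C vs A: [4 vs 1, 4 vs 5, 6 vs 3] → C does not strictly dominate A (column Y: 4 ≤ 5)
  C vs B: [4 vs 1, 4 vs 4, 6 vs 3] → C does not strictly dominate B (column Y: 4 ≤ 4)
No single strategy strictly dominates all others → no strictly dominant strategy.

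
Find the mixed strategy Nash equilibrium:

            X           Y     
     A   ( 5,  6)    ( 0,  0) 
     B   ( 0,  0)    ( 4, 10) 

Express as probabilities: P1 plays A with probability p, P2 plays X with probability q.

p = 0.625, q = 0.4444

Work:
Find probabilities that make opponent indifferent:
P2 chooses q to make P1 indifferent between A and B
P1 chooses p to make P2 indifferent between X and Y
Mixed NE: P1 plays (A: 0.625, B: 0.375), P2 plays (X: 0.4444, Y: 0.5556)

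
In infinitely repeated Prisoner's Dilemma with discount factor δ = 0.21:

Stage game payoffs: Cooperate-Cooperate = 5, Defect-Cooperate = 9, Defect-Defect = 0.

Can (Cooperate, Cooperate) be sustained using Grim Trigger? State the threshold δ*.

δ* = 0.4444; since δ = 0.21 < 0.4444, cooperation cannot be sustained

Work:
For Grim Trigger:
Cooperate forever: 5/(1-δ)
Defect then punished: 9 + 0·δ/(1-δ)
Need: 5/(1-δ) ≥ 9 + 0·δ/(1-δ)
Solving: δ ≥ (T-R)/(T-P) = (9-5)/(9-0) = 0.4444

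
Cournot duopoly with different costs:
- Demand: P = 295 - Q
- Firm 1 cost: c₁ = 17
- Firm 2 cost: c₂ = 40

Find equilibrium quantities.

q₁* = 100.33, q₂* = 77.33

Work:
Reaction: q₁ = (295 - 17 - q₂)/2
Reaction: q₂ = (295 - 40 - q₁)/2
Solve simultaneously:
q₁* = (295 - 2×17 + 40)/3 = 100.33
q₂* = (295 - 2×40 + 17)/3 = 77.33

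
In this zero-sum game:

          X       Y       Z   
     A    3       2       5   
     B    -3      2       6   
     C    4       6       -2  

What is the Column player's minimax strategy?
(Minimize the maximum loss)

Column should play X, value = 4

Work:
Column player minimizes Row's maximum payoff:
Column X: max payoff to Row = 4
Column Y: max payoff to Row = 6
Column Z: max payoff to Row = 6
Minimum is 4, achieved by column X.
Minimax strategy: X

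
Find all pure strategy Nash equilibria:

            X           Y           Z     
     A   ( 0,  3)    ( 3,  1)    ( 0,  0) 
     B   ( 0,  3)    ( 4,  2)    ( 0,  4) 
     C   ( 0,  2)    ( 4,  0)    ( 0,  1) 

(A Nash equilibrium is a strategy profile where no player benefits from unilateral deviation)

Nash equilibrium: (A, X), (B, Z), (C, X)

Work:
Best responses:
  P1 vs X: payoffs [0, 0, 0] → best response A/B/C (payoff 0)
  P1 vs Y: payoffs [3, 4, 4] → best response B/C (payoff 4)
  P1 vs Z: payoffs [0, 0, 0] → best response A/B/C (payoff 0)
  P2 vs A: payoffs [3, 1, 0] → best response X (payoff 3)
  P2 vs B: payoffs [3, 2, 4] → best response Z (payoff 4)
  P2 vs C: payoffs [2, 0, 1] → best response X (payoff 2)
Mutual best responses: (A,X), (B,Z), (C,X) → Nash equilibria.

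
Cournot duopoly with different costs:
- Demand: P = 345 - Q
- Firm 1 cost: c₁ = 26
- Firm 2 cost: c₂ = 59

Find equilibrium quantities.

q₁* = 117.33, q₂* = 84.33

Work:
Reaction: q₁ = (345 - 26 - q₂)/2
Reaction: q₂ = (345 - 59 - q₁)/2
Solve simultaneously:
q₁* = (345 - 2×26 + 59)/3 = 117.33
q₂* = (345 - 2×59 + 26)/3 = 84.33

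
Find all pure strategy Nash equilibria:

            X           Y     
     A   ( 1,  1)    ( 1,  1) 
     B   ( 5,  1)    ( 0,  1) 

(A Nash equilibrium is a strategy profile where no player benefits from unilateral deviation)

Nash equilibrium: (A, Y), (B, X)

Work:
Best responses:
  P1 vs X: payoffs [1, 5] → best response B (payoff 5)
  P1 vs Y: payoffs [1, 0] → best response A (payoff 1)
  P2 vs A: payoffs [1, 1] → best response X/Y (payoff 1)
  P2 vs B: payoffs [1, 1] → best response X/Y (payoff 1)
Mutual best responses: (A,Y), (B,X) → Nash equilibria.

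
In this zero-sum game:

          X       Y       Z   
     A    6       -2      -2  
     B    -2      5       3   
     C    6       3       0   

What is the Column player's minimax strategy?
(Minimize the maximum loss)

Column should play Z, value = 3

Work:
Column player minimizes Row's maximum payoff:
Column X: max payoff to Row = 6
Column Y: max payoff to Row = 5
Column Z: max payoff to Row = 3
Minimum is 3, achieved by column Z.
Minimax strategy: Z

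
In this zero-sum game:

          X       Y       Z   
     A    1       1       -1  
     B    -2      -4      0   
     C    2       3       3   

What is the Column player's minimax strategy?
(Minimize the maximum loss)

Column should play X, value = 2

Work:
Column player minimizes Row's maximum payoff:
Column X: max payoff to Row = 2
Column Y: max payoff to Row = 3
Column Z: max payoff to Row = 3
Minimum is 2, achieved by column X.
Minimax strategy: X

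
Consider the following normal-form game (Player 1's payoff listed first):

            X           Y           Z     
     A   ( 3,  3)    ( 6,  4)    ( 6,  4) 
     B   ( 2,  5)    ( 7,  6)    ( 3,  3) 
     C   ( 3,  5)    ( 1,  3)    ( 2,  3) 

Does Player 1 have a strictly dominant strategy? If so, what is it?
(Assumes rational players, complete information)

No strictly dominant strategy exists for Player 1

Work:
A strategy strictly dominates another if it gives a strictly higher payoff against every opponent action. Compare each pair of P1's strategies column-by-column:
  A vs B: [3 vs 2, 6 vs 7, 6 vs 3] → A does not strictly dominate B (column Y: 6 ≤ 7)
  A vs C: [3 vs 3, 6 vs 1, 6 vs 2] → A does not strictly dominate C (column X: 3 ≤ 3)
  B vs A: [2 vs 3, 7 vs 6, 3 vs 6] → B does not strictly dominate A (column X: 2 ≤ 3)
  B vs C: [2 vs 3, 7 vs 1, 3 vs 2] → B does not strictly dominate C (column X: 2 ≤ 3)
  C vs A: [3 vs 3, 1 vs 6, 2 vs 6] → C does not strictly dominate A (column X: 3 ≤ 3)
  C vs B: [3 vs 2, 1 vs 7, 2 vs 3] → C does not strictly dominate B (column Y: 1 ≤ 7)
No single strategy strictly dominates all others → no strictly dominant strategy.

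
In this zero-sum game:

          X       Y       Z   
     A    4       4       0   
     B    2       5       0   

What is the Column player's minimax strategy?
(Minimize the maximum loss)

Column should play Z, value = 0

Work:
Column player minimizes Row's maximum payoff:
Column X: max payoff to Row = 4
Column Y: max payoff to Row = 5
Column Z: max payoff to Row = 0
Minimum is 0, achieved by column Z.
Minimax strategy: Z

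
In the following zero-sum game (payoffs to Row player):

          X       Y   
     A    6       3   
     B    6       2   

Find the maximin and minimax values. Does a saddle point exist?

Maximin = 3, Minimax = 3, Saddle: True

Work:
Row minimums: [3, 2] → maximin = 3
Column maximums: [6, 3] → minimax = 3
Saddle point exists! Game value = 3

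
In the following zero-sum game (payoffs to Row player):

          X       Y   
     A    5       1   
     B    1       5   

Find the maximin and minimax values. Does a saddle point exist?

Maximin = 1, Minimax = 5, Saddle: False

Work:
Row minimums: [1, 1] → maximin = 1
Column maximums: [5, 5] → minimax = 5
No saddle point (maximin ≠ minimax). Mixed strategy needed.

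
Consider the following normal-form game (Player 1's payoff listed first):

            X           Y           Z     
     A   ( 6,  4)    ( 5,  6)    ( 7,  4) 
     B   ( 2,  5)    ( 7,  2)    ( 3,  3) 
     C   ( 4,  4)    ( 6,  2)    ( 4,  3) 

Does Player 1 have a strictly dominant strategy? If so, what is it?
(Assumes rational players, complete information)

No strictly dominant strategy exists for Player 1

Work:
A strategy strictly dominates another if it gives a strictly higher payoff against every opponent action. Compare each pair of P1's strategies column-by-column:
  A vs B: [6 vs 2, 5 vs 7, 7 vs 3] → A does not strictly dominate B (column Y: 5 ≤ 7)
  A vs C: [6 vs 4, 5 vs 6, 7 vs 4] → A does not strictly dominate C (column Y: 5 ≤ 6)
  B vs A: [2 vs 6, 7 vs 5, 3 vs 7] → B does not strictly dominate A (column X: 2 ≤ 6)
  B vs C: [2 vs 4, 7 vs 6, 3 vs 4] → B does not strictly dominate C (column X: 2 ≤ 4)
  C vs A: [4 vs 6, 6 vs 5, 4 vs 7] → C does not strictly dominate A (column X: 4 ≤ 6)
  C vs B: [4 vs 2, 6 vs 7, 4 vs 3] → C does not strictly dominate B (column Y: 6 ≤ 7)
No single strategy strictly dominates all others → no strictly dominant strategy.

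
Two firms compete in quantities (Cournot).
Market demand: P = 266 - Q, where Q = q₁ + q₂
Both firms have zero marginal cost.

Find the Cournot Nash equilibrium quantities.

q₁* = q₂* = 88.67; P* = 88.67

Work:
Profit: π_i = P·q_i = (a - q_i - q_j)·q_i
FOC: ∂π_i/∂q_i = a - 2q_i - q_j = 0
Reaction function: q_i = (266 - q_j)/2
Symmetry: q* = 266/3 = 88.67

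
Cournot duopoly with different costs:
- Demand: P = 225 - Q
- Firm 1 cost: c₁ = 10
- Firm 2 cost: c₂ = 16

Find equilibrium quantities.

q₁* = 73.67, q₂* = 67.67

Work:
Reaction: q₁ = (225 - 10 - q₂)/2
Reaction: q₂ = (225 - 16 - q₁)/2
Solve simultaneously:
q₁* = (225 - 2×10 + 16)/3 = 73.67
q₂* = (225 - 2×16 + 10)/3 = 67.67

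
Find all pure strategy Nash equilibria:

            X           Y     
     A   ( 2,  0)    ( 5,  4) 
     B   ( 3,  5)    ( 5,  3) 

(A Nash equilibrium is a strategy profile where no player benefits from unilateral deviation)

Nash equilibrium: (A, Y), (B, X)

Work:
Best responses:
  P1 vs X: payoffs [2, 3] → best response B (payoff 3)
  P1 vs Y: payoffs [5, 5] → best response A/B (payoff 5)
  P2 vs A: payoffs [0, 4] → best response Y (payoff 4)
  P2 vs B: payoffs [5, 3] → best response X (payoff 5)
Mutual best responses: (A,Y), (B,X) → Nash equilibria.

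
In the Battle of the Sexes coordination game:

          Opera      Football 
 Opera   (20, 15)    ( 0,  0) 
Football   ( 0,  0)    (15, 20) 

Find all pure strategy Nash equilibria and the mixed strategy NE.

Pure NE: (Opera, Opera) and (Football, Football); Mixed NE: p = 0.5714, q = 0.4286

Work:
Check pure NE:
(Opera, Opera): (20, 15) - no unilateral deviation beneficial
(Football, Football): (15, 20) - no unilateral deviation beneficial
Mixed NE: P1 plays Opera with p = 0.5714, P2 plays Opera with q = 0.4286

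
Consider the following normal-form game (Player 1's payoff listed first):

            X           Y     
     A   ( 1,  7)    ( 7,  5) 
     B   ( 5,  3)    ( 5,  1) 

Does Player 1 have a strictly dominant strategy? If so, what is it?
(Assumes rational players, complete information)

No strictly dominant strategy exists for Player 1

Work:
A strategy strictly dominates another if it gives a strictly higher payoff against every opponent action. Compare each pair of P1's strategies column-by-column:
  A vs B: [1 vs 5, 7 vs 5] → A does not strictly dominate B (column X: 1 ≤ 5)
  B vs A: [5 vs 1, 5 vs 7] → B does not strictly dominate A (column Y: 5 ≤ 7)
No single strategy strictly dominates all others → no strictly dominant strategy.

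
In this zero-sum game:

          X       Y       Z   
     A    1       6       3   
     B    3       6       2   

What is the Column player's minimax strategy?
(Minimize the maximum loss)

Column should play X or Z (all achieve the minimum), value = 3

Work:
Column player minimizes Row's maximum payoff:
Column X: max payoff to Row = 3
Column Y: max payoff to Row = 6
Column Z: max payoff to Row = 3
Minimum is 3, achieved by columns X, Z (tied).
Each of X or Z is a minimax strategy.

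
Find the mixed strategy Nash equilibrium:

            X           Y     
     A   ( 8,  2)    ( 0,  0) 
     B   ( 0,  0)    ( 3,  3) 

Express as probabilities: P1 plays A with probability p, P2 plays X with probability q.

p = 0.6, q = 0.2727

Work:
Find probabilities that make opponent indifferent:
P2 chooses q to make P1 indifferent between A and B
P1 chooses p to make P2 indifferent between X and Y
Mixed NE: P1 plays (A: 0.6, B: 0.4), P2 plays (X: 0.2727, Y: 0.7273)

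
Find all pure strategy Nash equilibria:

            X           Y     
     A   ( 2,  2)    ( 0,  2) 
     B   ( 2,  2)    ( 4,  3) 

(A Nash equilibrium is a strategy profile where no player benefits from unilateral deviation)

Nash equilibrium: (A, X), (B, Y)

Work:
Best responses:
  P1 vs X: payoffs [2, 2] → best response A/B (payoff 2)
  P1 vs Y: payoffs [0, 4] → best response B (payoff 4)
  P2 vs A: payoffs [2, 2] → best response X/Y (payoff 2)
  P2 vs B: payoffs [2, 3] → best response Y (payoff 3)
Mutual best responses: (A,X), (B,Y) → Nash equilibria.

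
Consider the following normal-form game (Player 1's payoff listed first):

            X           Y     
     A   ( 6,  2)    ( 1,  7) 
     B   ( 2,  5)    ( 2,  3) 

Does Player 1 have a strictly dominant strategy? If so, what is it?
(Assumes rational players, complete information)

No strictly dominant strategy exists for Player 1

Work:
A strategy strictly dominates another if it gives a strictly higher payoff against every opponent action. Compare each pair of P1's strategies column-by-column:
  A vs B: [6 vs 2, 1 vs 2] → A does not strictly dominate B (column Y: 1 ≤ 2)
  B vs A: [2 vs 6, 2 vs 1] → B does not strictly dominate A (column X: 2 ≤ 6)
No single strategy strictly dominates all others → no strictly dominant strategy.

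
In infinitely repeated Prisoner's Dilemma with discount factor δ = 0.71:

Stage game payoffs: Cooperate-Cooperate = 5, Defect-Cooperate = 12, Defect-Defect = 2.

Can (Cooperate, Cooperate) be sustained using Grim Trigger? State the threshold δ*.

δ* = 0.7; since δ = 0.71 ≥ 0.7, cooperation can be sustained

Work:
For Grim Trigger:
Cooperate forever: 5/(1-δ)
Defect then punished: 12 + 2·δ/(1-δ)
Need: 5/(1-δ) ≥ 12 + 2·δ/(1-δ)
Solving: δ ≥ (T-R)/(T-P) = (12-5)/(12-2) = 0.7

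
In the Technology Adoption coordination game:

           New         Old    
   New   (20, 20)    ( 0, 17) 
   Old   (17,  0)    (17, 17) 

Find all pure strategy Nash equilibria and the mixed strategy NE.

Pure NE: (New, New) and (Old, Old); Mixed NE: p = 0.85, q = 0.85

Work:
Check pure NE:
(New, New): (20, 20) - no unilateral deviation beneficial
(Old, Old): (17, 17) - no unilateral deviation beneficial
Mixed NE: P1 plays New with p = 0.85, P2 plays New with q = 0.85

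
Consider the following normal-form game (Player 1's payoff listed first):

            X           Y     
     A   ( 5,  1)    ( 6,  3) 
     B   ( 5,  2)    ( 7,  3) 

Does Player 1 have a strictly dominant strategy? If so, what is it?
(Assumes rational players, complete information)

No strictly dominant strategy exists for Player 1

Work:
A strategy strictly dominates another if it gives a strictly higher payoff against every opponent action. Compare each pair of P1's strategies column-by-column:
  A vs B: [5 vs 5, 6 vs 7] → A does not strictly dominate B (column X: 5 ≤ 5)
  B vs A: [5 vs 5, 7 vs 6] → B does not strictly dominate A (column X: 5 ≤ 5)
No single strategy strictly dominates all others → no strictly dominant strategy.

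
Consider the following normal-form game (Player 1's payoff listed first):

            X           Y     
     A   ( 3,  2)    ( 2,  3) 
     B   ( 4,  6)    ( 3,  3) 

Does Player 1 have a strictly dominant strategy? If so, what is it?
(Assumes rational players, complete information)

Yes, Player 1's strictly dominant strategy is B

Work:
A strategy strictly dominates another if it gives a strictly higher payoff against every opponent action. Compare each pair of P1's strategies column-by-column:
  A vs B: [3 vs 4, 2 vs 3] → A does not strictly dominate B (column X: 3 ≤ 4)
  B vs A: [4 vs 3, 3 vs 2] → B strictly dominates A
B strictly dominates every other strategy → strictly dominant.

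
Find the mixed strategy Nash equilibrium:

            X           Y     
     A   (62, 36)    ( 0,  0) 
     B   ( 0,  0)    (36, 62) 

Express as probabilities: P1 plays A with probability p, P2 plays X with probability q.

p = 0.6327, q = 0.3673

Work:
Find probabilities that make opponent indifferent:
P2 chooses q to make P1 indifferent between A and B
P1 chooses p to make P2 indifferent between X and Y
Mixed NE: P1 plays (A: 0.6327, B: 0.3673), P2 plays (X: 0.3673, Y: 0.6327)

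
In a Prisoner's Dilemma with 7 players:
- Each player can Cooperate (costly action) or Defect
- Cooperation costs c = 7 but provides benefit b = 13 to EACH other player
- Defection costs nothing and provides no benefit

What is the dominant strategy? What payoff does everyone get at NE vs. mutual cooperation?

Dominant: Defect; NE payoff = 0; Coop payoff = 71

Work:
Defect dominates (saves cost c = 7, benefit to others is external)
NE: All defect → everyone gets 0
If all cooperate: each receives (6)×13 - 7 = 71
Social dilemma: 71 > 0 but NE gives 0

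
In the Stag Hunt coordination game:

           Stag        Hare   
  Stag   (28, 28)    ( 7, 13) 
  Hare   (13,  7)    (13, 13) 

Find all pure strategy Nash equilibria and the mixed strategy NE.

Pure NE: (Stag, Stag) and (Hare, Hare); Mixed NE: p = 0.2857, q = 0.2857

Work:
Check pure NE:
(Stag, Stag): (28, 28) - no unilateral deviation beneficial
(Hare, Hare): (13, 13) - no unilateral deviation beneficial
Mixed NE: P1 plays Stag with p = 0.2857, P2 plays Stag with q = 0.2857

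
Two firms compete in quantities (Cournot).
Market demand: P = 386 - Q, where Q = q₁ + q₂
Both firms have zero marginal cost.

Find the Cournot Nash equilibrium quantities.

q₁* = q₂* = 128.67; P* = 128.67

Work:
Profit: π_i = P·q_i = (a - q_i - q_j)·q_i
FOC: ∂π_i/∂q_i = a - 2q_i - q_j = 0
Reaction function: q_i = (386 - q_j)/2
Symmetry: q* = 386/3 = 128.67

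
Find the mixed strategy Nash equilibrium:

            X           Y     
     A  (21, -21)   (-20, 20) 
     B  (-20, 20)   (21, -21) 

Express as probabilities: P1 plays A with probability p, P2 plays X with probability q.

p = 0.5, q = 0.5

Work:
Find probabilities that make opponent indifferent:
P2 chooses q to make P1 indifferent between A and B
P1 chooses p to make P2 indifferent between X and Y
Mixed NE: P1 plays (A: 0.5, B: 0.5), P2 plays (X: 0.5, Y: 0.5)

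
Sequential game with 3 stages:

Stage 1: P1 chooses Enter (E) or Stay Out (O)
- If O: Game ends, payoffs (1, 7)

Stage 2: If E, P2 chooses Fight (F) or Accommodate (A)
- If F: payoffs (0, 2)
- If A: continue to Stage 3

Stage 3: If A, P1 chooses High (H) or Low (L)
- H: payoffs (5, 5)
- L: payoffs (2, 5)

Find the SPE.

SPE: (E, A, H); Outcome (5, 5)

Work:
Stage 3: P1 chooses H (5 vs 2)
Stage 2: P2: F->2, A->5 (anticipating H). Choose A
Stage 1: P1: O->1, E->5 (anticipating A, H). Choose E
SPE path: E -> A -> H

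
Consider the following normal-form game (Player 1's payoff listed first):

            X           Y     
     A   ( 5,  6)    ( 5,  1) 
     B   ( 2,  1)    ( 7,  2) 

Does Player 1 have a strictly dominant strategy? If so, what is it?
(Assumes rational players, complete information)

No strictly dominant strategy exists for Player 1

Work:
A strategy strictly dominates another if it gives a strictly higher payoff against every opponent action. Compare each pair of P1's strategies column-by-column:
  A vs B: [5 vs 2, 5 vs 7] → A does not strictly dominate B (column Y: 5 ≤ 7)
  B vs A: [2 vs 5, 7 vs 5] → B does not strictly dominate A (column X: 2 ≤ 5)
No single strategy strictly dominates all others → no strictly dominant strategy.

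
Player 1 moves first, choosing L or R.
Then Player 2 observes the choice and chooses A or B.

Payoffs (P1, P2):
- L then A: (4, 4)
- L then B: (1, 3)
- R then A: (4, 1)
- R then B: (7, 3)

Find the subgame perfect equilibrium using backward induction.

P1 plays R, P2 plays A after L and B after R; Payoff (7, 3)

Work:
Backward induction:
After L: P2 chooses A → P1 gets 4
After R: P2 chooses B → P1 gets 7
P1 chooses R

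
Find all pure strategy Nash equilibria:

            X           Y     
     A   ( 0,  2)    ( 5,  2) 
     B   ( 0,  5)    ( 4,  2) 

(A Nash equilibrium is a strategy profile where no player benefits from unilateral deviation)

Nash equilibrium: (A, X), (A, Y), (B, X)

Work:
Best responses:
  P1 vs X: payoffs [0, 0] → best response A/B (payoff 0)
  P1 vs Y: payoffs [5, 4] → best response A (payoff 5)
  P2 vs A: payoffs [2, 2] → best response X/Y (payoff 2)
  P2 vs B: payoffs [5, 2] → best response X (payoff 5)
Mutual best responses: (A,X), (A,Y), (B,X) → Nash equilibria.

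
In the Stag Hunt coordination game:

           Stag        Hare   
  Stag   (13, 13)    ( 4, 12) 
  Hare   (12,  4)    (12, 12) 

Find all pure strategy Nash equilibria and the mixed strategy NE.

Pure NE: (Stag, Stag) and (Hare, Hare); Mixed NE: p = 0.8889, q = 0.8889

Work:
Check pure NE:
(Stag, Stag): (13, 13) - no unilateral deviation beneficial
(Hare, Hare): (12, 12) - no unilateral deviation beneficial
Mixed NE: P1 plays Stag with p = 0.8889, P2 plays Stag with q = 0.8889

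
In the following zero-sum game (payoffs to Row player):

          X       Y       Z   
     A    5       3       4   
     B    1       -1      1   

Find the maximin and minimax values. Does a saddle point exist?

Maximin = 3, Minimax = 3, Saddle: True

Work:
Row minimums: [3, -1] → maximin = 3
Column maximums: [5, 3, 4] → minimax = 3
Saddle point exists! Game value = 3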